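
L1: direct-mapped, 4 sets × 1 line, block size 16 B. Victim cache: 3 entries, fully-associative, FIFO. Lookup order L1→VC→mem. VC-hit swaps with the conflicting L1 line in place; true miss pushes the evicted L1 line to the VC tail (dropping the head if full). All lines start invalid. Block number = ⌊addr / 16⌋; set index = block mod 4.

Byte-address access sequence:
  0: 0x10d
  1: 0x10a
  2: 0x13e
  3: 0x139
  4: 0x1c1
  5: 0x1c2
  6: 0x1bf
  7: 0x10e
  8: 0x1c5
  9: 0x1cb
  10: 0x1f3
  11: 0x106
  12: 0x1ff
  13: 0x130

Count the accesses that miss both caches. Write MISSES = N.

MISSES = 5

#0 0x10d→b16/s0 MISS; vc=[]
#1 0x10a→b16/s0 L1-HIT; vc=[]
#2 0x13e→b19/s3 MISS; vc=[]
#3 0x139→b19/s3 L1-HIT; vc=[]
#4 0x1c1→b28/s0 MISS; vc=[16]
#5 0x1c2→b28/s0 L1-HIT; vc=[16]
#6 0x1bf→b27/s3 MISS; vc=[16,19]
#7 0x10e→b16/s0 VC-HIT; vc=[28,19]
#8 0x1c5→b28/s0 VC-HIT; vc=[16,19]
#9 0x1cb→b28/s0 L1-HIT; vc=[16,19]
#10 0x1f3→b31/s3 MISS; vc=[16,19,27]
#11 0x106→b16/s0 VC-HIT; vc=[28,19,27]
#12 0x1ff→b31/s3 L1-HIT; vc=[28,19,27]
#13 0x130→b19/s3 VC-HIT; vc=[28,31,27]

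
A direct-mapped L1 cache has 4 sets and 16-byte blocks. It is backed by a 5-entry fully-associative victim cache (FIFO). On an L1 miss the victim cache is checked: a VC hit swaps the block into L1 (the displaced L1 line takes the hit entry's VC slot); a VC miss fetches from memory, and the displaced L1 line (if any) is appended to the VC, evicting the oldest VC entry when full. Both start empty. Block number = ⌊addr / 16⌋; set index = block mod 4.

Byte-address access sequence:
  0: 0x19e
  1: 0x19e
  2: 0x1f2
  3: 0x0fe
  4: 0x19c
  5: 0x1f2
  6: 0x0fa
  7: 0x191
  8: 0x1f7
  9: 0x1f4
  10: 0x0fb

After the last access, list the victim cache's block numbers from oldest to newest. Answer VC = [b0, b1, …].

  [0] addr=0x19e blk=25 s=1: MISS | VC []
  [1] addr=0x19e blk=25 s=1: L1-HIT | VC []
  [2] addr=0x1f2 blk=31 s=3: MISS | VC []
  [3] addr=0xfe blk=15 s=3: MISS | VC [31]
  [4] addr=0x19c blk=25 s=1: L1-HIT | VC [31]
  [5] addr=0x1f2 blk=31 s=3: VC-HIT | VC [15]
  [6] addr=0xfa blk=15 s=3: VC-HIT | VC [31]
  [7] addr=0x191 blk=25 s=1: L1-HIT | VC [31]
  [8] addr=0x1f7 blk=31 s=3: VC-HIT | VC [15]
  [9] addr=0x1f4 blk=31 s=3: L1-HIT | VC [15]
  [10] addr=0xfb blk=15 s=3: VC-HIT | VC [31]

VC = [31]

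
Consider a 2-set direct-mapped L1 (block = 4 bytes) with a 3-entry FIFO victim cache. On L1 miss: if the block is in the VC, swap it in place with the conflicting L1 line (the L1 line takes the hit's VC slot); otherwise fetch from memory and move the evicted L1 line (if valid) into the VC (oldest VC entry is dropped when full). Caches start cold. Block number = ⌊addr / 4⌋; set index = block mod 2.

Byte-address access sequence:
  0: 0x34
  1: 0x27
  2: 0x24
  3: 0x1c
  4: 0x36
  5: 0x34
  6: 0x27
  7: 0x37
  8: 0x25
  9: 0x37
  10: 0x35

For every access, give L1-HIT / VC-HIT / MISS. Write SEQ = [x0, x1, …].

0: 0x34 (blk 13, set 1) → MISS  vc=[]
1: 0x27 (blk 9, set 1) → MISS  vc=[13]
2: 0x24 (blk 9, set 1) → L1-HIT  vc=[13]
3: 0x1c (blk 7, set 1) → MISS  vc=[13, 9]
4: 0x36 (blk 13, set 1) → VC-HIT  vc=[7, 9]
5: 0x34 (blk 13, set 1) → L1-HIT  vc=[7, 9]
6: 0x27 (blk 9, set 1) → VC-HIT  vc=[7, 13]
7: 0x37 (blk 13, set 1) → VC-HIT  vc=[7, 9]
8: 0x25 (blk 9, set 1) → VC-HIT  vc=[7, 13]
9: 0x37 (blk 13, set 1) → VC-HIT  vc=[7, 9]
10: 0x35 (blk 13, set 1) → L1-HIT  vc=[7, 9]

SEQ = [MISS, MISS, L1-HIT, MISS, VC-HIT, L1-HIT, VC-HIT, VC-HIT, VC-HIT, VC-HIT, L1-HIT]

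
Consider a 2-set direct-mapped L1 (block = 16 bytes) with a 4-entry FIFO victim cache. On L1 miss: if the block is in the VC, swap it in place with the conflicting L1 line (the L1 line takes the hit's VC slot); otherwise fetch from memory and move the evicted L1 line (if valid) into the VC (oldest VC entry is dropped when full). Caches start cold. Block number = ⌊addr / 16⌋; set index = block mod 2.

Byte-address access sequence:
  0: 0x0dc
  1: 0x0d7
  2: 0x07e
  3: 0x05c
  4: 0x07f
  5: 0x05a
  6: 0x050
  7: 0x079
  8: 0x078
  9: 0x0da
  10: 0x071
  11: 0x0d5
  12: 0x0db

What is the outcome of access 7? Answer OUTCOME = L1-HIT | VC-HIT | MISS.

OUTCOME = VC-HIT

0: 0xdc (blk 13, set 1) → MISS  vc=[]
1: 0xd7 (blk 13, set 1) → L1-HIT  vc=[]
2: 0x7e (blk 7, set 1) → MISS  vc=[13]
3: 0x5c (blk 5, set 1) → MISS  vc=[13, 7]
4: 0x7f (blk 7, set 1) → VC-HIT  vc=[13, 5]
5: 0x5a (blk 5, set 1) → VC-HIT  vc=[13, 7]
6: 0x50 (blk 5, set 1) → L1-HIT  vc=[13, 7]
7: 0x79 (blk 7, set 1) → VC-HIT  vc=[13, 5]
8: 0x78 (blk 7, set 1) → L1-HIT  vc=[13, 5]
9: 0xda (blk 13, set 1) → VC-HIT  vc=[7, 5]
10: 0x71 (blk 7, set 1) → VC-HIT  vc=[13, 5]
11: 0xd5 (blk 13, set 1) → VC-HIT  vc=[7, 5]
12: 0xdb (blk 13, set 1) → L1-HIT  vc=[7, 5]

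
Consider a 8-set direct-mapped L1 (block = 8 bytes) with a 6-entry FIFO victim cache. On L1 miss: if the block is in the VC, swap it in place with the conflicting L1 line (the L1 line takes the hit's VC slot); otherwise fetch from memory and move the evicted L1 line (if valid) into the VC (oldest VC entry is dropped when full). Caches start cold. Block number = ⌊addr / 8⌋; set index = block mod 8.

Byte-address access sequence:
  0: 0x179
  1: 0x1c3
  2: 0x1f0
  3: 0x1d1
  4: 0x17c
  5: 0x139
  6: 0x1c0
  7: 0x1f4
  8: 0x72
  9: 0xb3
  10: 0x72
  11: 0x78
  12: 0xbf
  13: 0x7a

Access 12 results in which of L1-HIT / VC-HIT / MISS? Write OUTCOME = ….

OUTCOME = MISS

  [0] addr=0x179 blk=47 s=7: MISS | VC []
  [1] addr=0x1c3 blk=56 s=0: MISS | VC []
  [2] addr=0x1f0 blk=62 s=6: MISS | VC []
  [3] addr=0x1d1 blk=58 s=2: MISS | VC []
  [4] addr=0x17c blk=47 s=7: L1-HIT | VC []
  [5] addr=0x139 blk=39 s=7: MISS | VC [47]
  [6] addr=0x1c0 blk=56 s=0: L1-HIT | VC [47]
  [7] addr=0x1f4 blk=62 s=6: L1-HIT | VC [47]
  [8] addr=0x72 blk=14 s=6: MISS | VC [47, 62]
  [9] addr=0xb3 blk=22 s=6: MISS | VC [47, 62, 14]
  [10] addr=0x72 blk=14 s=6: VC-HIT | VC [47, 62, 22]
  [11] addr=0x78 blk=15 s=7: MISS | VC [47, 62, 22, 39]
  [12] addr=0xbf blk=23 s=7: MISS | VC [47, 62, 22, 39, 15]
  [13] addr=0x7a blk=15 s=7: VC-HIT | VC [47, 62, 22, 39, 23]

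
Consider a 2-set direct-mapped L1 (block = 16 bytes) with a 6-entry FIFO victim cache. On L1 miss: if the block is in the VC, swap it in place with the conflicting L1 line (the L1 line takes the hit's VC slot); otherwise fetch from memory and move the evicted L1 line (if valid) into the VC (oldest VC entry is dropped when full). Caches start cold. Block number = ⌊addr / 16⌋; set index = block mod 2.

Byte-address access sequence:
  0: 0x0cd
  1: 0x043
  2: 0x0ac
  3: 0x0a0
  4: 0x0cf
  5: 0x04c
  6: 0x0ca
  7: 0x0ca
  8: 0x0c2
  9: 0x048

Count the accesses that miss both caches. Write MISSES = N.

#0 0xcd→b12/s0 MISS; vc=[]
#1 0x43→b4/s0 MISS; vc=[12]
#2 0xac→b10/s0 MISS; vc=[12,4]
#3 0xa0→b10/s0 L1-HIT; vc=[12,4]
#4 0xcf→b12/s0 VC-HIT; vc=[10,4]
#5 0x4c→b4/s0 VC-HIT; vc=[10,12]
#6 0xca→b12/s0 VC-HIT; vc=[10,4]
#7 0xca→b12/s0 L1-HIT; vc=[10,4]
#8 0xc2→b12/s0 L1-HIT; vc=[10,4]
#9 0x48→b4/s0 VC-HIT; vc=[10,12]

MISSES = 3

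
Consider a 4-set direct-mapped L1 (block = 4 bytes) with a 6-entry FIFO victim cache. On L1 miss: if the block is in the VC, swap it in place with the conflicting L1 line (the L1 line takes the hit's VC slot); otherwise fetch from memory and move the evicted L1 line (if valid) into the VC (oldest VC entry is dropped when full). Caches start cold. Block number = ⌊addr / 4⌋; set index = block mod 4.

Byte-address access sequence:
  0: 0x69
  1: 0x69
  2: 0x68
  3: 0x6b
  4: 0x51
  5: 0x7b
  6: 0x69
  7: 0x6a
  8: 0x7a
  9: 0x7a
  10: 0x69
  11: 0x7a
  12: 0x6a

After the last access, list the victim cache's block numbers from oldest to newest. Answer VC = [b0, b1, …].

0: 0x69 (blk 26, set 2) → MISS  vc=[]
1: 0x69 (blk 26, set 2) → L1-HIT  vc=[]
2: 0x68 (blk 26, set 2) → L1-HIT  vc=[]
3: 0x6b (blk 26, set 2) → L1-HIT  vc=[]
4: 0x51 (blk 20, set 0) → MISS  vc=[]
5: 0x7b (blk 30, set 2) → MISS  vc=[26]
6: 0x69 (blk 26, set 2) → VC-HIT  vc=[30]
7: 0x6a (blk 26, set 2) → L1-HIT  vc=[30]
8: 0x7a (blk 30, set 2) → VC-HIT  vc=[26]
9: 0x7a (blk 30, set 2) → L1-HIT  vc=[26]
10: 0x69 (blk 26, set 2) → VC-HIT  vc=[30]
11: 0x7a (blk 30, set 2) → VC-HIT  vc=[26]
12: 0x6a (blk 26, set 2) → VC-HIT  vc=[30]

VC = [30]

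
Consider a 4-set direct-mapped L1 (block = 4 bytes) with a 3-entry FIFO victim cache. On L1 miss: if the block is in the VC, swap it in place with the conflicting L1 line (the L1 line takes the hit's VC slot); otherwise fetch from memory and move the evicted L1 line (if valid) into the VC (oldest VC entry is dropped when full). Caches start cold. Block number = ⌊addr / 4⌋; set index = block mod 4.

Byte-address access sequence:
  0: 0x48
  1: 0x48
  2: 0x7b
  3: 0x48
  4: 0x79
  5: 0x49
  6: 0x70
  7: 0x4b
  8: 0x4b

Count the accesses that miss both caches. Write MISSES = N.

#0 0x48→b18/s2 MISS; vc=[]
#1 0x48→b18/s2 L1-HIT; vc=[]
#2 0x7b→b30/s2 MISS; vc=[18]
#3 0x48→b18/s2 VC-HIT; vc=[30]
#4 0x79→b30/s2 VC-HIT; vc=[18]
#5 0x49→b18/s2 VC-HIT; vc=[30]
#6 0x70→b28/s0 MISS; vc=[30]
#7 0x4b→b18/s2 L1-HIT; vc=[30]
#8 0x4b→b18/s2 L1-HIT; vc=[30]

MISSES = 3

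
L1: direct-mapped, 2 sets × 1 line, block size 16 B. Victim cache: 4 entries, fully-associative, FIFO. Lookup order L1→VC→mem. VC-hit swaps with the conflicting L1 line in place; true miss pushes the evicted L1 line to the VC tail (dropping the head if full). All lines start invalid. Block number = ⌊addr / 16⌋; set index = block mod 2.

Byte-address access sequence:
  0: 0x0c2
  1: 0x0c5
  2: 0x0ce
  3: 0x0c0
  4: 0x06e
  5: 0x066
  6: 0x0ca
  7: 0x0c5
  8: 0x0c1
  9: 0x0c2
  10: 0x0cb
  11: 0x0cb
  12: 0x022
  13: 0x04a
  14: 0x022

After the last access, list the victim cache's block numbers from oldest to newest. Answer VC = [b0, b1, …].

VC = [6, 12, 4]

0: 0xc2 (blk 12, set 0) → MISS  vc=[]
1: 0xc5 (blk 12, set 0) → L1-HIT  vc=[]
2: 0xce (blk 12, set 0) → L1-HIT  vc=[]
3: 0xc0 (blk 12, set 0) → L1-HIT  vc=[]
4: 0x6e (blk 6, set 0) → MISS  vc=[12]
5: 0x66 (blk 6, set 0) → L1-HIT  vc=[12]
6: 0xca (blk 12, set 0) → VC-HIT  vc=[6]
7: 0xc5 (blk 12, set 0) → L1-HIT  vc=[6]
8: 0xc1 (blk 12, set 0) → L1-HIT  vc=[6]
9: 0xc2 (blk 12, set 0) → L1-HIT  vc=[6]
10: 0xcb (blk 12, set 0) → L1-HIT  vc=[6]
11: 0xcb (blk 12, set 0) → L1-HIT  vc=[6]
12: 0x22 (blk 2, set 0) → MISS  vc=[6, 12]
13: 0x4a (blk 4, set 0) → MISS  vc=[6, 12, 2]
14: 0x22 (blk 2, set 0) → VC-HIT  vc=[6, 12, 4]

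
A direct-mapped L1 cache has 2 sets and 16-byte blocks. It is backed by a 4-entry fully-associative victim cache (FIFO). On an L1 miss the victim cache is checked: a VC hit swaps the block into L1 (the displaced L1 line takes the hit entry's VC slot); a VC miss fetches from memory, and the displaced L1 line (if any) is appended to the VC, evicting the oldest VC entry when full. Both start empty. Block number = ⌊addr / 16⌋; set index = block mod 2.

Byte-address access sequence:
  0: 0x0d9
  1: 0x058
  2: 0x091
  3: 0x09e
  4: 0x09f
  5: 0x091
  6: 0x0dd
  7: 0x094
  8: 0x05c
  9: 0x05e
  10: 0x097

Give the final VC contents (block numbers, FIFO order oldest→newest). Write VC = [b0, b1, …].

0: 0xd9 (blk 13, set 1) → MISS  vc=[]
1: 0x58 (blk 5, set 1) → MISS  vc=[13]
2: 0x91 (blk 9, set 1) → MISS  vc=[13, 5]
3: 0x9e (blk 9, set 1) → L1-HIT  vc=[13, 5]
4: 0x9f (blk 9, set 1) → L1-HIT  vc=[13, 5]
5: 0x91 (blk 9, set 1) → L1-HIT  vc=[13, 5]
6: 0xdd (blk 13, set 1) → VC-HIT  vc=[9, 5]
7: 0x94 (blk 9, set 1) → VC-HIT  vc=[13, 5]
8: 0x5c (blk 5, set 1) → VC-HIT  vc=[13, 9]
9: 0x5e (blk 5, set 1) → L1-HIT  vc=[13, 9]
10: 0x97 (blk 9, set 1) → VC-HIT  vc=[13, 5]

VC = [13, 5]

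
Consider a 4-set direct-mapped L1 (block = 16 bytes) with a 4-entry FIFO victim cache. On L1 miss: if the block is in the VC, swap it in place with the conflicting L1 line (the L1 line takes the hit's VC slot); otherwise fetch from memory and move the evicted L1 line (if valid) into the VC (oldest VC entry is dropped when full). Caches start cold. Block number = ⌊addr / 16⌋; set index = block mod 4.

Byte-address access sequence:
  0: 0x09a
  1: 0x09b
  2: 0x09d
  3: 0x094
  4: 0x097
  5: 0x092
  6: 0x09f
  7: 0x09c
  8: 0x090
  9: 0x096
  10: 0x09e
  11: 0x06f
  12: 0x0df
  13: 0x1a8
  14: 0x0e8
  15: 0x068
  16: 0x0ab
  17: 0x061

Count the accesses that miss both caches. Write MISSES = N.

#0 0x9a→b9/s1 MISS; vc=[]
#1 0x9b→b9/s1 L1-HIT; vc=[]
#2 0x9d→b9/s1 L1-HIT; vc=[]
#3 0x94→b9/s1 L1-HIT; vc=[]
#4 0x97→b9/s1 L1-HIT; vc=[]
#5 0x92→b9/s1 L1-HIT; vc=[]
#6 0x9f→b9/s1 L1-HIT; vc=[]
#7 0x9c→b9/s1 L1-HIT; vc=[]
#8 0x90→b9/s1 L1-HIT; vc=[]
#9 0x96→b9/s1 L1-HIT; vc=[]
#10 0x9e→b9/s1 L1-HIT; vc=[]
#11 0x6f→b6/s2 MISS; vc=[]
#12 0xdf→b13/s1 MISS; vc=[9]
#13 0x1a8→b26/s2 MISS; vc=[9,6]
#14 0xe8→b14/s2 MISS; vc=[9,6,26]
#15 0x68→b6/s2 VC-HIT; vc=[9,14,26]
#16 0xab→b10/s2 MISS; vc=[9,14,26,6]
#17 0x61→b6/s2 VC-HIT; vc=[9,14,26,10]

MISSES = 6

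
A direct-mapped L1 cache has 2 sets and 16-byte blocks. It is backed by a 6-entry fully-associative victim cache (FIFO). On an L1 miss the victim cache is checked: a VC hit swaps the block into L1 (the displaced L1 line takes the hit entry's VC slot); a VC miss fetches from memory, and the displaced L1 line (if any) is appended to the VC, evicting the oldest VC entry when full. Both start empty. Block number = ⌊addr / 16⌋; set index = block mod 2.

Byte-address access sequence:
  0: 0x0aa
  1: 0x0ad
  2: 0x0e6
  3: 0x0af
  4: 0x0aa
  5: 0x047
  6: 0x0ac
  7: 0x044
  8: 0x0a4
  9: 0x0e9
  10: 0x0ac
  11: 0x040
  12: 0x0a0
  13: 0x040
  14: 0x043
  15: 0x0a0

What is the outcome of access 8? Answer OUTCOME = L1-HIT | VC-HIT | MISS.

0: 0xaa (blk 10, set 0) → MISS  vc=[]
1: 0xad (blk 10, set 0) → L1-HIT  vc=[]
2: 0xe6 (blk 14, set 0) → MISS  vc=[10]
3: 0xaf (blk 10, set 0) → VC-HIT  vc=[14]
4: 0xaa (blk 10, set 0) → L1-HIT  vc=[14]
5: 0x47 (blk 4, set 0) → MISS  vc=[14, 10]
6: 0xac (blk 10, set 0) → VC-HIT  vc=[14, 4]
7: 0x44 (blk 4, set 0) → VC-HIT  vc=[14, 10]
8: 0xa4 (blk 10, set 0) → VC-HIT  vc=[14, 4]
9: 0xe9 (blk 14, set 0) → VC-HIT  vc=[10, 4]
10: 0xac (blk 10, set 0) → VC-HIT  vc=[14, 4]
11: 0x40 (blk 4, set 0) → VC-HIT  vc=[14, 10]
12: 0xa0 (blk 10, set 0) → VC-HIT  vc=[14, 4]
13: 0x40 (blk 4, set 0) → VC-HIT  vc=[14, 10]
14: 0x43 (blk 4, set 0) → L1-HIT  vc=[14, 10]
15: 0xa0 (blk 10, set 0) → VC-HIT  vc=[14, 4]

OUTCOME = VC-HIT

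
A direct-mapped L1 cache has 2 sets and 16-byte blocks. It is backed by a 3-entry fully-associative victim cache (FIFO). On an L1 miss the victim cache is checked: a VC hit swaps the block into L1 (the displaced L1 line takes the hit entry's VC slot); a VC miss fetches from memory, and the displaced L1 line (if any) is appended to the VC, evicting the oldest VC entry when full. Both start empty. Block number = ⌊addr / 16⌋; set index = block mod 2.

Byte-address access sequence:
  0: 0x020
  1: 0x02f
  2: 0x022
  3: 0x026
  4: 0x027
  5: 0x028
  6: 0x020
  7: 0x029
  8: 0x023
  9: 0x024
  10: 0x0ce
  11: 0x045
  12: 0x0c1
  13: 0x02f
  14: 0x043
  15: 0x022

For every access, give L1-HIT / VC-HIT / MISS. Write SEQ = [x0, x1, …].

SEQ = [MISS, L1-HIT, L1-HIT, L1-HIT, L1-HIT, L1-HIT, L1-HIT, L1-HIT, L1-HIT, L1-HIT, MISS, MISS, VC-HIT, VC-HIT, VC-HIT, VC-HIT]

#0 0x20→b2/s0 MISS; vc=[]
#1 0x2f→b2/s0 L1-HIT; vc=[]
#2 0x22→b2/s0 L1-HIT; vc=[]
#3 0x26→b2/s0 L1-HIT; vc=[]
#4 0x27→b2/s0 L1-HIT; vc=[]
#5 0x28→b2/s0 L1-HIT; vc=[]
#6 0x20→b2/s0 L1-HIT; vc=[]
#7 0x29→b2/s0 L1-HIT; vc=[]
#8 0x23→b2/s0 L1-HIT; vc=[]
#9 0x24→b2/s0 L1-HIT; vc=[]
#10 0xce→b12/s0 MISS; vc=[2]
#11 0x45→b4/s0 MISS; vc=[2,12]
#12 0xc1→b12/s0 VC-HIT; vc=[2,4]
#13 0x2f→b2/s0 VC-HIT; vc=[12,4]
#14 0x43→b4/s0 VC-HIT; vc=[12,2]
#15 0x22→b2/s0 VC-HIT; vc=[12,4]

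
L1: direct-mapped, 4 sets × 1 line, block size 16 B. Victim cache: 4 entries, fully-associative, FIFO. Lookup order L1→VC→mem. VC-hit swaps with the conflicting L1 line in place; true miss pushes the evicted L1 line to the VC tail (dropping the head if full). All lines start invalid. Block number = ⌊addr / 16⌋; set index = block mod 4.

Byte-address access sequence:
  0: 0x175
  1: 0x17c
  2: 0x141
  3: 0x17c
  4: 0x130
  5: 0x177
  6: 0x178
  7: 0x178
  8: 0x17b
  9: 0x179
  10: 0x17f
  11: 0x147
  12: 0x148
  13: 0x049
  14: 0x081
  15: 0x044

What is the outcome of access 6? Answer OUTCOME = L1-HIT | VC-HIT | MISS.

OUTCOME = L1-HIT

#0 0x175→b23/s3 MISS; vc=[]
#1 0x17c→b23/s3 L1-HIT; vc=[]
#2 0x141→b20/s0 MISS; vc=[]
#3 0x17c→b23/s3 L1-HIT; vc=[]
#4 0x130→b19/s3 MISS; vc=[23]
#5 0x177→b23/s3 VC-HIT; vc=[19]
#6 0x178→b23/s3 L1-HIT; vc=[19]
#7 0x178→b23/s3 L1-HIT; vc=[19]
#8 0x17b→b23/s3 L1-HIT; vc=[19]
#9 0x179→b23/s3 L1-HIT; vc=[19]
#10 0x17f→b23/s3 L1-HIT; vc=[19]
#11 0x147→b20/s0 L1-HIT; vc=[19]
#12 0x148→b20/s0 L1-HIT; vc=[19]
#13 0x49→b4/s0 MISS; vc=[19,20]
#14 0x81→b8/s0 MISS; vc=[19,20,4]
#15 0x44→b4/s0 VC-HIT; vc=[19,20,8]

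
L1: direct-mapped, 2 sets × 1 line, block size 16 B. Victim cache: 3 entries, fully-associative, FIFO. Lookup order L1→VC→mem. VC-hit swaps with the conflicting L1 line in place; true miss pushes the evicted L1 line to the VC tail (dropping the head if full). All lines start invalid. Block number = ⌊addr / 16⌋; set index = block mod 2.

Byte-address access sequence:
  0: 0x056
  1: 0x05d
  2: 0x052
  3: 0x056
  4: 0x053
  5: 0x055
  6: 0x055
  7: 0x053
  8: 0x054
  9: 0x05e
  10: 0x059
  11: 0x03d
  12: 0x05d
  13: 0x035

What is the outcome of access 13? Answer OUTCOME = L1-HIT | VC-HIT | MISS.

#0 0x56→b5/s1 MISS; vc=[]
#1 0x5d→b5/s1 L1-HIT; vc=[]
#2 0x52→b5/s1 L1-HIT; vc=[]
#3 0x56→b5/s1 L1-HIT; vc=[]
#4 0x53→b5/s1 L1-HIT; vc=[]
#5 0x55→b5/s1 L1-HIT; vc=[]
#6 0x55→b5/s1 L1-HIT; vc=[]
#7 0x53→b5/s1 L1-HIT; vc=[]
#8 0x54→b5/s1 L1-HIT; vc=[]
#9 0x5e→b5/s1 L1-HIT; vc=[]
#10 0x59→b5/s1 L1-HIT; vc=[]
#11 0x3d→b3/s1 MISS; vc=[5]
#12 0x5d→b5/s1 VC-HIT; vc=[3]
#13 0x35→b3/s1 VC-HIT; vc=[5]

OUTCOME = VC-HIT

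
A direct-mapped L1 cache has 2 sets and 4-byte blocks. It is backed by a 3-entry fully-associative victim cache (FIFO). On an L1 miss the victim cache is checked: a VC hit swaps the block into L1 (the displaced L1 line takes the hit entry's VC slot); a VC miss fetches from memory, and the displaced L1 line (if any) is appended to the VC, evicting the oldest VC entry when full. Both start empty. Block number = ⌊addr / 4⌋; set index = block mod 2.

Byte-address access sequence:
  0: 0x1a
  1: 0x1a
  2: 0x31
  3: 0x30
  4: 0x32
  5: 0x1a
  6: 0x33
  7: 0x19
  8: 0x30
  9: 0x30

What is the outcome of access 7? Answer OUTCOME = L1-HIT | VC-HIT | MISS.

  [0] addr=0x1a blk=6 s=0: MISS | VC []
  [1] addr=0x1a blk=6 s=0: L1-HIT | VC []
  [2] addr=0x31 blk=12 s=0: MISS | VC [6]
  [3] addr=0x30 blk=12 s=0: L1-HIT | VC [6]
  [4] addr=0x32 blk=12 s=0: L1-HIT | VC [6]
  [5] addr=0x1a blk=6 s=0: VC-HIT | VC [12]
  [6] addr=0x33 blk=12 s=0: VC-HIT | VC [6]
  [7] addr=0x19 blk=6 s=0: VC-HIT | VC [12]
  [8] addr=0x30 blk=12 s=0: VC-HIT | VC [6]
  [9] addr=0x30 blk=12 s=0: L1-HIT | VC [6]

OUTCOME = VC-HIT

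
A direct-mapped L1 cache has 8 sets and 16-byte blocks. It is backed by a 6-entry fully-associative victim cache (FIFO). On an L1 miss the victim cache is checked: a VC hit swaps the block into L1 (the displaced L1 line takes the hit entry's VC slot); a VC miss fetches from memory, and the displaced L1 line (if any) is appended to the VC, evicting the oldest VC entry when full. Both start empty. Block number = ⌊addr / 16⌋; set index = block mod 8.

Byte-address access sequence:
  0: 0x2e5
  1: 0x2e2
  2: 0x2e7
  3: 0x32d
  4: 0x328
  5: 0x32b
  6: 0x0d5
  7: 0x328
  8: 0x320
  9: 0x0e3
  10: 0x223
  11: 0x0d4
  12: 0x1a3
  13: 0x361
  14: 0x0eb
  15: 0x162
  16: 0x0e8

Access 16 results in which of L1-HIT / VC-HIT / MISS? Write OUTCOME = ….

0: 0x2e5 (blk 46, set 6) → MISS  vc=[]
1: 0x2e2 (blk 46, set 6) → L1-HIT  vc=[]
2: 0x2e7 (blk 46, set 6) → L1-HIT  vc=[]
3: 0x32d (blk 50, set 2) → MISS  vc=[]
4: 0x328 (blk 50, set 2) → L1-HIT  vc=[]
5: 0x32b (blk 50, set 2) → L1-HIT  vc=[]
6: 0xd5 (blk 13, set 5) → MISS  vc=[]
7: 0x328 (blk 50, set 2) → L1-HIT  vc=[]
8: 0x320 (blk 50, set 2) → L1-HIT  vc=[]
9: 0xe3 (blk 14, set 6) → MISS  vc=[46]
10: 0x223 (blk 34, set 2) → MISS  vc=[46, 50]
11: 0xd4 (blk 13, set 5) → L1-HIT  vc=[46, 50]
12: 0x1a3 (blk 26, set 2) → MISS  vc=[46, 50, 34]
13: 0x361 (blk 54, set 6) → MISS  vc=[46, 50, 34, 14]
14: 0xeb (blk 14, set 6) → VC-HIT  vc=[46, 50, 34, 54]
15: 0x162 (blk 22, set 6) → MISS  vc=[46, 50, 34, 54, 14]
16: 0xe8 (blk 14, set 6) → VC-HIT  vc=[46, 50, 34, 54, 22]

OUTCOME = VC-HIT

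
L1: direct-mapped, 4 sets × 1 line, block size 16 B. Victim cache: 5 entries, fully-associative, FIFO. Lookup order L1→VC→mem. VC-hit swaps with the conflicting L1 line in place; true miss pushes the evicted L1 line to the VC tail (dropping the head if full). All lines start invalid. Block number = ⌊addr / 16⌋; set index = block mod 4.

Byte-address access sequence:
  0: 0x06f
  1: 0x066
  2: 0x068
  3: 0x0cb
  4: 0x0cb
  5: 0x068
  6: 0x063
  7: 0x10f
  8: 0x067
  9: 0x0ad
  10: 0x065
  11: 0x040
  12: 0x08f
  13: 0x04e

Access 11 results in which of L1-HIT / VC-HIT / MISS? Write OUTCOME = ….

#0 0x6f→b6/s2 MISS; vc=[]
#1 0x66→b6/s2 L1-HIT; vc=[]
#2 0x68→b6/s2 L1-HIT; vc=[]
#3 0xcb→b12/s0 MISS; vc=[]
#4 0xcb→b12/s0 L1-HIT; vc=[]
#5 0x68→b6/s2 L1-HIT; vc=[]
#6 0x63→b6/s2 L1-HIT; vc=[]
#7 0x10f→b16/s0 MISS; vc=[12]
#8 0x67→b6/s2 L1-HIT; vc=[12]
#9 0xad→b10/s2 MISS; vc=[12,6]
#10 0x65→b6/s2 VC-HIT; vc=[12,10]
#11 0x40→b4/s0 MISS; vc=[12,10,16]
#12 0x8f→b8/s0 MISS; vc=[12,10,16,4]
#13 0x4e→b4/s0 VC-HIT; vc=[12,10,16,8]

OUTCOME = MISS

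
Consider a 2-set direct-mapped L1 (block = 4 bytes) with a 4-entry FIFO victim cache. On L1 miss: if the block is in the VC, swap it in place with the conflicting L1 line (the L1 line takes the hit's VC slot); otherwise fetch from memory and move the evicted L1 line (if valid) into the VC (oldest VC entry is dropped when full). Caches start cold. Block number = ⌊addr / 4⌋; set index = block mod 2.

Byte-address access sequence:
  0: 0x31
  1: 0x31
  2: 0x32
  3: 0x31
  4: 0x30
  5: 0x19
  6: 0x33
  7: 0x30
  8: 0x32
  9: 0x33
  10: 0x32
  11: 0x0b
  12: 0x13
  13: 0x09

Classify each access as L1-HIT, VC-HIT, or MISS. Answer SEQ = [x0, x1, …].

SEQ = [MISS, L1-HIT, L1-HIT, L1-HIT, L1-HIT, MISS, VC-HIT, L1-HIT, L1-HIT, L1-HIT, L1-HIT, MISS, MISS, VC-HIT]

  [0] addr=0x31 blk=12 s=0: MISS | VC []
  [1] addr=0x31 blk=12 s=0: L1-HIT | VC []
  [2] addr=0x32 blk=12 s=0: L1-HIT | VC []
  [3] addr=0x31 blk=12 s=0: L1-HIT | VC []
  [4] addr=0x30 blk=12 s=0: L1-HIT | VC []
  [5] addr=0x19 blk=6 s=0: MISS | VC [12]
  [6] addr=0x33 blk=12 s=0: VC-HIT | VC [6]
  [7] addr=0x30 blk=12 s=0: L1-HIT | VC [6]
  [8] addr=0x32 blk=12 s=0: L1-HIT | VC [6]
  [9] addr=0x33 blk=12 s=0: L1-HIT | VC [6]
  [10] addr=0x32 blk=12 s=0: L1-HIT | VC [6]
  [11] addr=0xb blk=2 s=0: MISS | VC [6, 12]
  [12] addr=0x13 blk=4 s=0: MISS | VC [6, 12, 2]
  [13] addr=0x9 blk=2 s=0: VC-HIT | VC [6, 12, 4]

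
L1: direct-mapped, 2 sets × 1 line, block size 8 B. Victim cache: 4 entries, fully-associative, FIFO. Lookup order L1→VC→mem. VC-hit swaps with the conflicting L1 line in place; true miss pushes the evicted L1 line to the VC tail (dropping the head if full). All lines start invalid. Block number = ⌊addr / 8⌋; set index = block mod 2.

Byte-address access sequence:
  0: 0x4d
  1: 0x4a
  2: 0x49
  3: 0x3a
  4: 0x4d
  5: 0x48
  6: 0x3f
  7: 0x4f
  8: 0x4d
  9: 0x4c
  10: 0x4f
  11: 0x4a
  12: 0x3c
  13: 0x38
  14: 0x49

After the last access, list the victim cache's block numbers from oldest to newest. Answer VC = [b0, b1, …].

VC = [7]

0: 0x4d (blk 9, set 1) → MISS  vc=[]
1: 0x4a (blk 9, set 1) → L1-HIT  vc=[]
2: 0x49 (blk 9, set 1) → L1-HIT  vc=[]
3: 0x3a (blk 7, set 1) → MISS  vc=[9]
4: 0x4d (blk 9, set 1) → VC-HIT  vc=[7]
5: 0x48 (blk 9, set 1) → L1-HIT  vc=[7]
6: 0x3f (blk 7, set 1) → VC-HIT  vc=[9]
7: 0x4f (blk 9, set 1) → VC-HIT  vc=[7]
8: 0x4d (blk 9, set 1) → L1-HIT  vc=[7]
9: 0x4c (blk 9, set 1) → L1-HIT  vc=[7]
10: 0x4f (blk 9, set 1) → L1-HIT  vc=[7]
11: 0x4a (blk 9, set 1) → L1-HIT  vc=[7]
12: 0x3c (blk 7, set 1) → VC-HIT  vc=[9]
13: 0x38 (blk 7, set 1) → L1-HIT  vc=[9]
14: 0x49 (blk 9, set 1) → VC-HIT  vc=[7]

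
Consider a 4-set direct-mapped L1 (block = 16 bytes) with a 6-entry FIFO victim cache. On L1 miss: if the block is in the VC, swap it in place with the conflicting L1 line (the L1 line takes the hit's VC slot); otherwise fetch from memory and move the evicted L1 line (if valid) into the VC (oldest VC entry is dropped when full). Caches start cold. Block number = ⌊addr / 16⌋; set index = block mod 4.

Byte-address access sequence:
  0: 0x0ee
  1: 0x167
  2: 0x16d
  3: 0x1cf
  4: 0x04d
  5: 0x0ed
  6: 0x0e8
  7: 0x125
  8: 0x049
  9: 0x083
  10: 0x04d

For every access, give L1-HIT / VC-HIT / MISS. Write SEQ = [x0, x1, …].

SEQ = [MISS, MISS, L1-HIT, MISS, MISS, VC-HIT, L1-HIT, MISS, L1-HIT, MISS, VC-HIT]

0: 0xee (blk 14, set 2) → MISS  vc=[]
1: 0x167 (blk 22, set 2) → MISS  vc=[14]
2: 0x16d (blk 22, set 2) → L1-HIT  vc=[14]
3: 0x1cf (blk 28, set 0) → MISS  vc=[14]
4: 0x4d (blk 4, set 0) → MISS  vc=[14, 28]
5: 0xed (blk 14, set 2) → VC-HIT  vc=[22, 28]
6: 0xe8 (blk 14, set 2) → L1-HIT  vc=[22, 28]
7: 0x125 (blk 18, set 2) → MISS  vc=[22, 28, 14]
8: 0x49 (blk 4, set 0) → L1-HIT  vc=[22, 28, 14]
9: 0x83 (blk 8, set 0) → MISS  vc=[22, 28, 14, 4]
10: 0x4d (blk 4, set 0) → VC-HIT  vc=[22, 28, 14, 8]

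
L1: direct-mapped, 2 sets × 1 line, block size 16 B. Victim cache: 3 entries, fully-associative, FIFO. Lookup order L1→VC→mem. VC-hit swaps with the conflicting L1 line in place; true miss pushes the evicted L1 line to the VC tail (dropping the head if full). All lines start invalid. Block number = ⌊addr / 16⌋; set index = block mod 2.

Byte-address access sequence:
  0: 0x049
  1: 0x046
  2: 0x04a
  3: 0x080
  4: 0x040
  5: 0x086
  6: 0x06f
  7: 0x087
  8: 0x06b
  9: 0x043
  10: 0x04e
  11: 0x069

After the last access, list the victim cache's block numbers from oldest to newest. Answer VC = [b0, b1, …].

  [0] addr=0x49 blk=4 s=0: MISS | VC []
  [1] addr=0x46 blk=4 s=0: L1-HIT | VC []
  [2] addr=0x4a blk=4 s=0: L1-HIT | VC []
  [3] addr=0x80 blk=8 s=0: MISS | VC [4]
  [4] addr=0x40 blk=4 s=0: VC-HIT | VC [8]
  [5] addr=0x86 blk=8 s=0: VC-HIT | VC [4]
  [6] addr=0x6f blk=6 s=0: MISS | VC [4, 8]
  [7] addr=0x87 blk=8 s=0: VC-HIT | VC [4, 6]
  [8] addr=0x6b blk=6 s=0: VC-HIT | VC [4, 8]
  [9] addr=0x43 blk=4 s=0: VC-HIT | VC [6, 8]
  [10] addr=0x4e blk=4 s=0: L1-HIT | VC [6, 8]
  [11] addr=0x69 blk=6 s=0: VC-HIT | VC [4, 8]

VC = [4, 8]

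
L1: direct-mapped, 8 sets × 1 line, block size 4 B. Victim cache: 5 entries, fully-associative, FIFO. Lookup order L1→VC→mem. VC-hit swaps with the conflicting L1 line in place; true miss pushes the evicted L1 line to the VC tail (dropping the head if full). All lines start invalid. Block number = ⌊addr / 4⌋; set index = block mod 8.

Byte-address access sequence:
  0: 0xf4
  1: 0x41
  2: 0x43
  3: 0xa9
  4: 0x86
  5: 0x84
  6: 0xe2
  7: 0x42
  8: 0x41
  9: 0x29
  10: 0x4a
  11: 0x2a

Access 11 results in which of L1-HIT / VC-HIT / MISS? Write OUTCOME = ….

#0 0xf4→b61/s5 MISS; vc=[]
#1 0x41→b16/s0 MISS; vc=[]
#2 0x43→b16/s0 L1-HIT; vc=[]
#3 0xa9→b42/s2 MISS; vc=[]
#4 0x86→b33/s1 MISS; vc=[]
#5 0x84→b33/s1 L1-HIT; vc=[]
#6 0xe2→b56/s0 MISS; vc=[16]
#7 0x42→b16/s0 VC-HIT; vc=[56]
#8 0x41→b16/s0 L1-HIT; vc=[56]
#9 0x29→b10/s2 MISS; vc=[56,42]
#10 0x4a→b18/s2 MISS; vc=[56,42,10]
#11 0x2a→b10/s2 VC-HIT; vc=[56,42,18]

OUTCOME = VC-HIT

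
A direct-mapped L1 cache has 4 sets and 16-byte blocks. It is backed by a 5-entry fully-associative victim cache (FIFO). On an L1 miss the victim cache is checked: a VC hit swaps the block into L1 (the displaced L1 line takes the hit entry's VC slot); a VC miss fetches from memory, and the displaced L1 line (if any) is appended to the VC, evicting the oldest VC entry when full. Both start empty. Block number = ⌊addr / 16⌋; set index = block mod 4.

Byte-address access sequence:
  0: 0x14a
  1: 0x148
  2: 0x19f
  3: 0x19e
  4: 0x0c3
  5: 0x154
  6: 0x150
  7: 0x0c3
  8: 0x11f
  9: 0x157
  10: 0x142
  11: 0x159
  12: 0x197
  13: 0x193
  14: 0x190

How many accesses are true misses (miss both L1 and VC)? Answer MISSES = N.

#0 0x14a→b20/s0 MISS; vc=[]
#1 0x148→b20/s0 L1-HIT; vc=[]
#2 0x19f→b25/s1 MISS; vc=[]
#3 0x19e→b25/s1 L1-HIT; vc=[]
#4 0xc3→b12/s0 MISS; vc=[20]
#5 0x154→b21/s1 MISS; vc=[20,25]
#6 0x150→b21/s1 L1-HIT; vc=[20,25]
#7 0xc3→b12/s0 L1-HIT; vc=[20,25]
#8 0x11f→b17/s1 MISS; vc=[20,25,21]
#9 0x157→b21/s1 VC-HIT; vc=[20,25,17]
#10 0x142→b20/s0 VC-HIT; vc=[12,25,17]
#11 0x159→b21/s1 L1-HIT; vc=[12,25,17]
#12 0x197→b25/s1 VC-HIT; vc=[12,21,17]
#13 0x193→b25/s1 L1-HIT; vc=[12,21,17]
#14 0x190→b25/s1 L1-HIT; vc=[12,21,17]

MISSES = 5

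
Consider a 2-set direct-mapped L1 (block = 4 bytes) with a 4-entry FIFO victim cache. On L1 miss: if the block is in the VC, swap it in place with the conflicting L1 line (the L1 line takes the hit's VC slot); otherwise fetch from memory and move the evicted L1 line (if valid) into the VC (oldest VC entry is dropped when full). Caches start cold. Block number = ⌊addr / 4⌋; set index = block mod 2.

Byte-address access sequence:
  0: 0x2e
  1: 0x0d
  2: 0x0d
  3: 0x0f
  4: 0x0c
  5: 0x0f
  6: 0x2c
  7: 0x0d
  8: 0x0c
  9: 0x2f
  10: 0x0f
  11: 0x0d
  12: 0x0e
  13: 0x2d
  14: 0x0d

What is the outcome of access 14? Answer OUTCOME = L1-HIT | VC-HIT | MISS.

OUTCOME = VC-HIT

0: 0x2e (blk 11, set 1) → MISS  vc=[]
1: 0xd (blk 3, set 1) → MISS  vc=[11]
2: 0xd (blk 3, set 1) → L1-HIT  vc=[11]
3: 0xf (blk 3, set 1) → L1-HIT  vc=[11]
4: 0xc (blk 3, set 1) → L1-HIT  vc=[11]
5: 0xf (blk 3, set 1) → L1-HIT  vc=[11]
6: 0x2c (blk 11, set 1) → VC-HIT  vc=[3]
7: 0xd (blk 3, set 1) → VC-HIT  vc=[11]
8: 0xc (blk 3, set 1) → L1-HIT  vc=[11]
9: 0x2f (blk 11, set 1) → VC-HIT  vc=[3]
10: 0xf (blk 3, set 1) → VC-HIT  vc=[11]
11: 0xd (blk 3, set 1) → L1-HIT  vc=[11]
12: 0xe (blk 3, set 1) → L1-HIT  vc=[11]
13: 0x2d (blk 11, set 1) → VC-HIT  vc=[3]
14: 0xd (blk 3, set 1) → VC-HIT  vc=[11]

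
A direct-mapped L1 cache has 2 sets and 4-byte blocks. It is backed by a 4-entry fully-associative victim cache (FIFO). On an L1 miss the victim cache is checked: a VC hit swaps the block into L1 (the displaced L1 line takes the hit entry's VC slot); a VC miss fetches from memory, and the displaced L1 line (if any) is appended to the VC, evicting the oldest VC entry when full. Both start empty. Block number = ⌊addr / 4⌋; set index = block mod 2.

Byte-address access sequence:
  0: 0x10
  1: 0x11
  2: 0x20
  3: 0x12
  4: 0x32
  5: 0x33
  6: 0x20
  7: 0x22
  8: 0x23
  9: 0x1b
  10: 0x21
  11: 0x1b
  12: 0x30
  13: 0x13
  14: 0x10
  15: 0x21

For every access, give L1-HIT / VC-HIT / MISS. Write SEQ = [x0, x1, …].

SEQ = [MISS, L1-HIT, MISS, VC-HIT, MISS, L1-HIT, VC-HIT, L1-HIT, L1-HIT, MISS, VC-HIT, VC-HIT, VC-HIT, VC-HIT, L1-HIT, VC-HIT]

#0 0x10→b4/s0 MISS; vc=[]
#1 0x11→b4/s0 L1-HIT; vc=[]
#2 0x20→b8/s0 MISS; vc=[4]
#3 0x12→b4/s0 VC-HIT; vc=[8]
#4 0x32→b12/s0 MISS; vc=[8,4]
#5 0x33→b12/s0 L1-HIT; vc=[8,4]
#6 0x20→b8/s0 VC-HIT; vc=[12,4]
#7 0x22→b8/s0 L1-HIT; vc=[12,4]
#8 0x23→b8/s0 L1-HIT; vc=[12,4]
#9 0x1b→b6/s0 MISS; vc=[12,4,8]
#10 0x21→b8/s0 VC-HIT; vc=[12,4,6]
#11 0x1b→b6/s0 VC-HIT; vc=[12,4,8]
#12 0x30→b12/s0 VC-HIT; vc=[6,4,8]
#13 0x13→b4/s0 VC-HIT; vc=[6,12,8]
#14 0x10→b4/s0 L1-HIT; vc=[6,12,8]
#15 0x21→b8/s0 VC-HIT; vc=[6,12,4]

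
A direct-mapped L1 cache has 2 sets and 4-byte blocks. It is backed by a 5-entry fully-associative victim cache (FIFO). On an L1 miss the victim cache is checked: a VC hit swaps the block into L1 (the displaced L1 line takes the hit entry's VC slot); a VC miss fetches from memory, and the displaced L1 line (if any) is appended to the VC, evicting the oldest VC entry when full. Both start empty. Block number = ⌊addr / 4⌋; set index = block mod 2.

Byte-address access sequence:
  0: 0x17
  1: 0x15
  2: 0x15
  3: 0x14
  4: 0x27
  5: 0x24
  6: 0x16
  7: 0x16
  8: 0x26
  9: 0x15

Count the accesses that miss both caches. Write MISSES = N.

  [0] addr=0x17 blk=5 s=1: MISS | VC []
  [1] addr=0x15 blk=5 s=1: L1-HIT | VC []
  [2] addr=0x15 blk=5 s=1: L1-HIT | VC []
  [3] addr=0x14 blk=5 s=1: L1-HIT | VC []
  [4] addr=0x27 blk=9 s=1: MISS | VC [5]
  [5] addr=0x24 blk=9 s=1: L1-HIT | VC [5]
  [6] addr=0x16 blk=5 s=1: VC-HIT | VC [9]
  [7] addr=0x16 blk=5 s=1: L1-HIT | VC [9]
  [8] addr=0x26 blk=9 s=1: VC-HIT | VC [5]
  [9] addr=0x15 blk=5 s=1: VC-HIT | VC [9]

MISSES = 2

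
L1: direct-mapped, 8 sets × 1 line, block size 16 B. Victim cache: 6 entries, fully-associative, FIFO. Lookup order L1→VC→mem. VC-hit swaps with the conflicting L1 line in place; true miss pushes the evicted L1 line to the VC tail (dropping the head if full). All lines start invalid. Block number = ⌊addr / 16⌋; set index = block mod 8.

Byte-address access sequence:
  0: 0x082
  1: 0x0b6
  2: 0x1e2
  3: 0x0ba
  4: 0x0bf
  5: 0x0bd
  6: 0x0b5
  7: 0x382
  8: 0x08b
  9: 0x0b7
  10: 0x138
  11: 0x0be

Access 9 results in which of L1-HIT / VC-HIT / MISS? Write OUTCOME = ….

  [0] addr=0x82 blk=8 s=0: MISS | VC []
  [1] addr=0xb6 blk=11 s=3: MISS | VC []
  [2] addr=0x1e2 blk=30 s=6: MISS | VC []
  [3] addr=0xba blk=11 s=3: L1-HIT | VC []
  [4] addr=0xbf blk=11 s=3: L1-HIT | VC []
  [5] addr=0xbd blk=11 s=3: L1-HIT | VC []
  [6] addr=0xb5 blk=11 s=3: L1-HIT | VC []
  [7] addr=0x382 blk=56 s=0: MISS | VC [8]
  [8] addr=0x8b blk=8 s=0: VC-HIT | VC [56]
  [9] addr=0xb7 blk=11 s=3: L1-HIT | VC [56]
  [10] addr=0x138 blk=19 s=3: MISS | VC [56, 11]
  [11] addr=0xbe blk=11 s=3: VC-HIT | VC [56, 19]

OUTCOME = L1-HIT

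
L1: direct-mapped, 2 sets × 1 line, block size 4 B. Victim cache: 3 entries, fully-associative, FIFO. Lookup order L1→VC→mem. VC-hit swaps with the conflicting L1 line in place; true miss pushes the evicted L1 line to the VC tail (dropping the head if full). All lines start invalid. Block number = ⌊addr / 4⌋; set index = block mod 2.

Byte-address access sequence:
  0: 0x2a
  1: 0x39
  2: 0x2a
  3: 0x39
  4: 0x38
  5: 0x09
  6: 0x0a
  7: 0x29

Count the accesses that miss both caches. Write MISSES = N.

  [0] addr=0x2a blk=10 s=0: MISS | VC []
  [1] addr=0x39 blk=14 s=0: MISS | VC [10]
  [2] addr=0x2a blk=10 s=0: VC-HIT | VC [14]
  [3] addr=0x39 blk=14 s=0: VC-HIT | VC [10]
  [4] addr=0x38 blk=14 s=0: L1-HIT | VC [10]
  [5] addr=0x9 blk=2 s=0: MISS | VC [10, 14]
  [6] addr=0xa blk=2 s=0: L1-HIT | VC [10, 14]
  [7] addr=0x29 blk=10 s=0: VC-HIT | VC [2, 14]

MISSES = 3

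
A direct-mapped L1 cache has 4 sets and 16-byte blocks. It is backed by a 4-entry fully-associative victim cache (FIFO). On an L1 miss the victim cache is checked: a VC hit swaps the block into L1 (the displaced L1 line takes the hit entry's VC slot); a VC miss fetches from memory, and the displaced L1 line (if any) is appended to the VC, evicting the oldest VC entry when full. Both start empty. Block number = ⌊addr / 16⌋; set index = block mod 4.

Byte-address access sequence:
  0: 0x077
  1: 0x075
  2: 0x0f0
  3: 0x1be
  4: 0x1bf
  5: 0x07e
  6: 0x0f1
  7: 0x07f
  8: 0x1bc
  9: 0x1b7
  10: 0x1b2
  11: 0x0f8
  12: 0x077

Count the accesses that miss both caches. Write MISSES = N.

MISSES = 3

  [0] addr=0x77 blk=7 s=3: MISS | VC []
  [1] addr=0x75 blk=7 s=3: L1-HIT | VC []
  [2] addr=0xf0 blk=15 s=3: MISS | VC [7]
  [3] addr=0x1be blk=27 s=3: MISS | VC [7, 15]
  [4] addr=0x1bf blk=27 s=3: L1-HIT | VC [7, 15]
  [5] addr=0x7e blk=7 s=3: VC-HIT | VC [27, 15]
  [6] addr=0xf1 blk=15 s=3: VC-HIT | VC [27, 7]
  [7] addr=0x7f blk=7 s=3: VC-HIT | VC [27, 15]
  [8] addr=0x1bc blk=27 s=3: VC-HIT | VC [7, 15]
  [9] addr=0x1b7 blk=27 s=3: L1-HIT | VC [7, 15]
  [10] addr=0x1b2 blk=27 s=3: L1-HIT | VC [7, 15]
  [11] addr=0xf8 blk=15 s=3: VC-HIT | VC [7, 27]
  [12] addr=0x77 blk=7 s=3: VC-HIT | VC [15, 27]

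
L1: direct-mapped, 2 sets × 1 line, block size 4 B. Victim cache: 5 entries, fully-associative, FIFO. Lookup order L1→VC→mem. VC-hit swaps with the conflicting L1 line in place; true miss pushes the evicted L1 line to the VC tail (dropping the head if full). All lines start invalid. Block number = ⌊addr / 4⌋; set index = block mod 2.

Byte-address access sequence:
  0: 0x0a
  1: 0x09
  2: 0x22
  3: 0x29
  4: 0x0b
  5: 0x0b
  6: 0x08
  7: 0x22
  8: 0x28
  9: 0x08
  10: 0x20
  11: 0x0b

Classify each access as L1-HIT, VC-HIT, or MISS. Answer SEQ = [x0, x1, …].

#0 0xa→b2/s0 MISS; vc=[]
#1 0x9→b2/s0 L1-HIT; vc=[]
#2 0x22→b8/s0 MISS; vc=[2]
#3 0x29→b10/s0 MISS; vc=[2,8]
#4 0xb→b2/s0 VC-HIT; vc=[10,8]
#5 0xb→b2/s0 L1-HIT; vc=[10,8]
#6 0x8→b2/s0 L1-HIT; vc=[10,8]
#7 0x22→b8/s0 VC-HIT; vc=[10,2]
#8 0x28→b10/s0 VC-HIT; vc=[8,2]
#9 0x8→b2/s0 VC-HIT; vc=[8,10]
#10 0x20→b8/s0 VC-HIT; vc=[2,10]
#11 0xb→b2/s0 VC-HIT; vc=[8,10]

SEQ = [MISS, L1-HIT, MISS, MISS, VC-HIT, L1-HIT, L1-HIT, VC-HIT, VC-HIT, VC-HIT, VC-HIT, VC-HIT]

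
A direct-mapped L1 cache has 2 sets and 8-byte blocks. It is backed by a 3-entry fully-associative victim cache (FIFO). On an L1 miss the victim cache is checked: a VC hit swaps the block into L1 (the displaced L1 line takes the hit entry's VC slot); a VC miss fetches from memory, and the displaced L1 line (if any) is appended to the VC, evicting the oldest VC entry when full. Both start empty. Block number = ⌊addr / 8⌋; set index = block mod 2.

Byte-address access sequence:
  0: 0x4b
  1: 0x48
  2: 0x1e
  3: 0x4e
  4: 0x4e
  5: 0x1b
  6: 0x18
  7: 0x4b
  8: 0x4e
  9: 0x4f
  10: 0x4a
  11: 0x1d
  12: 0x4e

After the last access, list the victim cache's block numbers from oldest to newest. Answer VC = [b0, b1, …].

VC = [3]

  [0] addr=0x4b blk=9 s=1: MISS | VC []
  [1] addr=0x48 blk=9 s=1: L1-HIT | VC []
  [2] addr=0x1e blk=3 s=1: MISS | VC [9]
  [3] addr=0x4e blk=9 s=1: VC-HIT | VC [3]
  [4] addr=0x4e blk=9 s=1: L1-HIT | VC [3]
  [5] addr=0x1b blk=3 s=1: VC-HIT | VC [9]
  [6] addr=0x18 blk=3 s=1: L1-HIT | VC [9]
  [7] addr=0x4b blk=9 s=1: VC-HIT | VC [3]
  [8] addr=0x4e blk=9 s=1: L1-HIT | VC [3]
  [9] addr=0x4f blk=9 s=1: L1-HIT | VC [3]
  [10] addr=0x4a blk=9 s=1: L1-HIT | VC [3]
  [11] addr=0x1d blk=3 s=1: VC-HIT | VC [9]
  [12] addr=0x4e blk=9 s=1: VC-HIT | VC [3]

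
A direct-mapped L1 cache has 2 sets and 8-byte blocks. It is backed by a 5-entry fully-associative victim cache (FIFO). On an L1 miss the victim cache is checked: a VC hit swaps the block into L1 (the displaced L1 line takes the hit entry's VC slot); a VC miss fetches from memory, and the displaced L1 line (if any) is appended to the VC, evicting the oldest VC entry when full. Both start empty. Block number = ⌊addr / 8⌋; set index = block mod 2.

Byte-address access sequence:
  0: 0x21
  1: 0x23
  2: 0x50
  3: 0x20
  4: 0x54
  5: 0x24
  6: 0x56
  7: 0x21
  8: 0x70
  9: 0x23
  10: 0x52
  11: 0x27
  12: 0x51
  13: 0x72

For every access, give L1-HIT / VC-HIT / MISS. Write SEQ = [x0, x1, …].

  [0] addr=0x21 blk=4 s=0: MISS | VC []
  [1] addr=0x23 blk=4 s=0: L1-HIT | VC []
  [2] addr=0x50 blk=10 s=0: MISS | VC [4]
  [3] addr=0x20 blk=4 s=0: VC-HIT | VC [10]
  [4] addr=0x54 blk=10 s=0: VC-HIT | VC [4]
  [5] addr=0x24 blk=4 s=0: VC-HIT | VC [10]
  [6] addr=0x56 blk=10 s=0: VC-HIT | VC [4]
  [7] addr=0x21 blk=4 s=0: VC-HIT | VC [10]
  [8] addr=0x70 blk=14 s=0: MISS | VC [10, 4]
  [9] addr=0x23 blk=4 s=0: VC-HIT | VC [10, 14]
  [10] addr=0x52 blk=10 s=0: VC-HIT | VC [4, 14]
  [11] addr=0x27 blk=4 s=0: VC-HIT | VC [10, 14]
  [12] addr=0x51 blk=10 s=0: VC-HIT | VC [4, 14]
  [13] addr=0x72 blk=14 s=0: VC-HIT | VC [4, 10]

SEQ = [MISS, L1-HIT, MISS, VC-HIT, VC-HIT, VC-HIT, VC-HIT, VC-HIT, MISS, VC-HIT, VC-HIT, VC-HIT, VC-HIT, VC-HIT]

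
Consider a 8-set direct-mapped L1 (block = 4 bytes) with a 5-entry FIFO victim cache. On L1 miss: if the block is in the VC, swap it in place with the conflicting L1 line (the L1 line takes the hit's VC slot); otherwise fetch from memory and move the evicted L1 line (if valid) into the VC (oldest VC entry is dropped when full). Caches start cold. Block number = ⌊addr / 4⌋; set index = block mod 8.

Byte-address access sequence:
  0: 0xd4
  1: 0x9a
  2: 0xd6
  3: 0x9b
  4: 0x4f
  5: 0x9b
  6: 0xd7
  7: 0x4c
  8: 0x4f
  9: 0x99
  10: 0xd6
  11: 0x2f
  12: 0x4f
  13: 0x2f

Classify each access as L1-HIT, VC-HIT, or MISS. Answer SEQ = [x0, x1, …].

SEQ = [MISS, MISS, L1-HIT, L1-HIT, MISS, L1-HIT, L1-HIT, L1-HIT, L1-HIT, L1-HIT, L1-HIT, MISS, VC-HIT, VC-HIT]

#0 0xd4→b53/s5 MISS; vc=[]
#1 0x9a→b38/s6 MISS; vc=[]
#2 0xd6→b53/s5 L1-HIT; vc=[]
#3 0x9b→b38/s6 L1-HIT; vc=[]
#4 0x4f→b19/s3 MISS; vc=[]
#5 0x9b→b38/s6 L1-HIT; vc=[]
#6 0xd7→b53/s5 L1-HIT; vc=[]
#7 0x4c→b19/s3 L1-HIT; vc=[]
#8 0x4f→b19/s3 L1-HIT; vc=[]
#9 0x99→b38/s6 L1-HIT; vc=[]
#10 0xd6→b53/s5 L1-HIT; vc=[]
#11 0x2f→b11/s3 MISS; vc=[19]
#12 0x4f→b19/s3 VC-HIT; vc=[11]
#13 0x2f→b11/s3 VC-HIT; vc=[19]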